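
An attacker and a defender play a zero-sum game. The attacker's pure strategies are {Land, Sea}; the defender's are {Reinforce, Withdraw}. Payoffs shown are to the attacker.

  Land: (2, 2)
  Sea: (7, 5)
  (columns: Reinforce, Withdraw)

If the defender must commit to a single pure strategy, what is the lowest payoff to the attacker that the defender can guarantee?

Column maxima: Reinforce → 7, Withdraw → 5.
The smallest of these is 5.

5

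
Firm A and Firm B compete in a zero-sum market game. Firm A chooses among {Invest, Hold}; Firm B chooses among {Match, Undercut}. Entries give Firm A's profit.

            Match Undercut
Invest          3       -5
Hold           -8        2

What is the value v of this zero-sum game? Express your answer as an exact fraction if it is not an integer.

-17/9

Row minima: Invest → -5, Hold → -8; maximin = -5.
Column maxima: Match → 3, Undercut → 2; minimax = 2.
-5 ≠ 2, so there is no saddle point; optimal play is mixed.
Let Firm A play Invest with probability p. Expected payoff against Match: 3p + (-8)(1−p) = 11p − 8; against Undercut: (-5)p + 2(1−p) = −7p + 2.
Setting these equal: 11p − 8 = −7p + 2 ⇒ 18p = 10 ⇒ p = 5/9, and the value is (11)·(5/9) − 8 = -17/9.
For Firm B: with q = P(Match), equating Invest's and Hold's payoffs gives 8q − 5 = −10q + 2 ⇒ q = 7/18.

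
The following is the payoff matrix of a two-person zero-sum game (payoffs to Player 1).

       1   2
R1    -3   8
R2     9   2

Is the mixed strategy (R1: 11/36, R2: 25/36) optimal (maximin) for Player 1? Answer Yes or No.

No

Against 1 this mix gives (11/36)·(-3) + (25/36)·9 = 16/3.
Against 2 this mix gives (11/36)·8 + (25/36)·2 = 23/6.
Player 2 will play 2, holding Player 1 to 23/6. Shifting weight toward the row that does better against 2 would raise this floor (the equalizing mix achieves 13/3 against both 2 and 1), so the proposed strategy is not optimal.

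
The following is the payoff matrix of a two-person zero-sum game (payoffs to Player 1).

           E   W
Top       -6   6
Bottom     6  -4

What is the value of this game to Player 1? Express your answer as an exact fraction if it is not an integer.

Row minima: Top → -6, Bottom → -4; maximin = -4.
Column maxima: E → 6, W → 6; minimax = 6.
-4 ≠ 6, so there is no saddle point; optimal play is mixed.
Let Player 1 play Top with probability p. Expected payoff against E: (-6)p + 6(1−p) = −12p + 6; against W: 6p + (-4)(1−p) = 10p − 4.
Setting these equal: −12p + 6 = 10p − 4 ⇒ −22p = -10 ⇒ p = 5/11, and the value is (-12)·(5/11) + 6 = 6/11.
For Player 2: with q = P(E), equating Top's and Bottom's payoffs gives −12q + 6 = 10q − 4 ⇒ q = 5/11.

6/11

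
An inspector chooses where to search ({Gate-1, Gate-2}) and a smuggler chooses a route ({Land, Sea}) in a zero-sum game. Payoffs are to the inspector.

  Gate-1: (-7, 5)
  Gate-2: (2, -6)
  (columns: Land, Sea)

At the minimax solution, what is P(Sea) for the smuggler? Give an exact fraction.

Row minima: Gate-1 → -7, Gate-2 → -6; maximin = -6.
Column maxima: Land → 2, Sea → 5; minimax = 2.
-6 ≠ 2, so there is no saddle point; optimal play is mixed.
Let the inspector play Gate-1 with probability p. Expected payoff against Land: (-7)p + 2(1−p) = −9p + 2; against Sea: 5p + (-6)(1−p) = 11p − 6.
Setting these equal: −9p + 2 = 11p − 6 ⇒ −20p = -8 ⇒ p = 2/5, and the value is (-9)·(2/5) + 2 = -8/5.
For the smuggler: with q = P(Land), equating Gate-1's and Gate-2's payoffs gives −12q + 5 = 8q − 6 ⇒ q = 11/20.

9/20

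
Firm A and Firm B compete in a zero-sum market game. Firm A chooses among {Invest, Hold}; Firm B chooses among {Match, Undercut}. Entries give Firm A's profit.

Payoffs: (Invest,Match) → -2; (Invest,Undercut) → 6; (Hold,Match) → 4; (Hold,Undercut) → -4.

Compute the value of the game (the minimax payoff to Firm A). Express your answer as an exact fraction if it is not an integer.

1

Row minima: Invest → -2, Hold → -4; maximin = -2.
Column maxima: Match → 4, Undercut → 6; minimax = 4.
-2 ≠ 4, so there is no saddle point; optimal play is mixed.
Let Firm A play Invest with probability p. Expected payoff against Match: (-2)p + 4(1−p) = −6p + 4; against Undercut: 6p + (-4)(1−p) = 10p − 4.
Setting these equal: −6p + 4 = 10p − 4 ⇒ −16p = -8 ⇒ p = 1/2, and the value is (-6)·(1/2) + 4 = 1.
For Firm B: with q = P(Match), equating Invest's and Hold's payoffs gives −8q + 6 = 8q − 4 ⇒ q = 5/8.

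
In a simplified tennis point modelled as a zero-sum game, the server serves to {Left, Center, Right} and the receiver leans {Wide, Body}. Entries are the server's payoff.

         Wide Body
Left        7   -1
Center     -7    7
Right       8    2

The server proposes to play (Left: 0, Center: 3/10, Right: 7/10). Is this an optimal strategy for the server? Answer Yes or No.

Against Wide this mix gives (3/10)·(-7) + (7/10)·8 = 7/2.
Against Body this mix gives (3/10)·7 + (7/10)·2 = 7/2.
All of the receiver's active replies (Wide, Body) yield 7/2, and no column does worse for the server. The mix makes the receiver indifferent and guarantees 7/2, so it is optimal.

Yes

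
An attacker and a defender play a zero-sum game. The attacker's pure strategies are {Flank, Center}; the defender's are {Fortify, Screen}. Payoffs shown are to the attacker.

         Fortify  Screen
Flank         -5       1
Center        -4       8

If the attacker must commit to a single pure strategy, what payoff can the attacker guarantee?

Row minima: Flank → -5, Center → -4.
The best of these is -4.

-4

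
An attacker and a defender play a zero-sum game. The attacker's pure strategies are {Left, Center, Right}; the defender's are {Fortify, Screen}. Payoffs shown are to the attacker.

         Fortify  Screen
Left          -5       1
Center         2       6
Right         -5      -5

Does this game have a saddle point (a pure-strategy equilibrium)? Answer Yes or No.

Row minima: Left → -5, Center → 2, Right → -5; maximin = 2.
Column maxima: Fortify → 2, Screen → 6; minimax = 2.
maximin = minimax = 2, so a saddle point exists.

Yes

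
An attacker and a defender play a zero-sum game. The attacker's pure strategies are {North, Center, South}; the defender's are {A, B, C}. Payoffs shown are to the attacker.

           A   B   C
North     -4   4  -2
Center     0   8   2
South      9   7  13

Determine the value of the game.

36/5

Row minima: North → -4, Center → 0, South → 7; maximin = 7.
Column maxima: A → 9, B → 8, C → 13; minimax = 8.
7 ≠ 8, so there is no saddle point; optimal play is mixed.
North is strictly dominated by Center, so the attacker never plays it.
C is strictly dominated by A (it gives the attacker strictly more in every row), so the defender never plays it.
On the remaining 2×2 (Center, South vs A, B):
Let the attacker play Center with probability p. Expected payoff against A: 0p + 9(1−p) = −9p + 9; against B: 8p + 7(1−p) = p + 7.
Setting these equal: −9p + 9 = p + 7 ⇒ −10p = -2 ⇒ p = 1/5, and the value is (-9)·(1/5) + 9 = 36/5.
For the defender: with q = P(A), equating Center's and South's payoffs gives −8q + 8 = 2q + 7 ⇒ q = 1/10.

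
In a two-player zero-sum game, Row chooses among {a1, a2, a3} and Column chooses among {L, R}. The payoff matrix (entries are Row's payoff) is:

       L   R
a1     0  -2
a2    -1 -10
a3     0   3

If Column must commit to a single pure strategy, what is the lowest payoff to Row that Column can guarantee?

Column maxima: L → 0, R → 3.
The smallest of these is 0.

0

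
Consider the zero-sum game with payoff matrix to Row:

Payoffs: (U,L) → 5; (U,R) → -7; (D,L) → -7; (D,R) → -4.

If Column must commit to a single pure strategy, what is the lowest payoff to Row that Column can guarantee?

-4

Column maxima: L → 5, R → -4.
The smallest of these is -4.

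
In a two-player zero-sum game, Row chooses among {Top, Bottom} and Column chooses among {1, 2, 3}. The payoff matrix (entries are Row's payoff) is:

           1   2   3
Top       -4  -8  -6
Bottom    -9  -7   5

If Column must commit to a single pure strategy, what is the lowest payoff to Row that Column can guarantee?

Column maxima: 1 → -4, 2 → -7, 3 → 5.
The smallest of these is -7.

-7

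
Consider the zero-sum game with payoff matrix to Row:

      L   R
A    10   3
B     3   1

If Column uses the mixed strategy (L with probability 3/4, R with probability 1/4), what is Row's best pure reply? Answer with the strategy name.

Expected payoff of A: (3/4)·10 + (1/4)·3 = 33/4.
Expected payoff of B: (3/4)·3 + (1/4)·1 = 5/2.
The largest is 33/4, so Row's best response is A.

A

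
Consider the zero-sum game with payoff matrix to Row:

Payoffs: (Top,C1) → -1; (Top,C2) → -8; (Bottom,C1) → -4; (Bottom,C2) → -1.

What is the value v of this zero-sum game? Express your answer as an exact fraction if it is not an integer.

-31/10

Row minima: Top → -8, Bottom → -4; maximin = -4.
Column maxima: C1 → -1, C2 → -1; minimax = -1.
-4 ≠ -1, so there is no saddle point; optimal play is mixed.
Let Row play Top with probability p. Expected payoff against C1: (-1)p + (-4)(1−p) = 3p − 4; against C2: (-8)p + (-1)(1−p) = −7p − 1.
Setting these equal: 3p − 4 = −7p − 1 ⇒ 10p = 3 ⇒ p = 3/10, and the value is (3)·(3/10) − 4 = -31/10.
For Column: with q = P(C1), equating Top's and Bottom's payoffs gives 7q − 8 = −3q − 1 ⇒ q = 7/10.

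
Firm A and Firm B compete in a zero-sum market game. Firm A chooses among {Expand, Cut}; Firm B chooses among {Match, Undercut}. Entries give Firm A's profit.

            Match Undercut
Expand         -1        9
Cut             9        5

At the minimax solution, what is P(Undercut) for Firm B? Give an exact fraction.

Row minima: Expand → -1, Cut → 5; maximin = 5.
Column maxima: Match → 9, Undercut → 9; minimax = 9.
5 ≠ 9, so there is no saddle point; optimal play is mixed.
Let Firm A play Expand with probability p. Expected payoff against Match: (-1)p + 9(1−p) = −10p + 9; against Undercut: 9p + 5(1−p) = 4p + 5.
Setting these equal: −10p + 9 = 4p + 5 ⇒ −14p = -4 ⇒ p = 2/7, and the value is (-10)·(2/7) + 9 = 43/7.
For Firm B: with q = P(Match), equating Expand's and Cut's payoffs gives −10q + 9 = 4q + 5 ⇒ q = 2/7.

5/7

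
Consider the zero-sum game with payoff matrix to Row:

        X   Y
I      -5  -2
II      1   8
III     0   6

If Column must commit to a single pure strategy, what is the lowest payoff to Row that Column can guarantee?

Column maxima: X → 1, Y → 8.
The smallest of these is 1.

1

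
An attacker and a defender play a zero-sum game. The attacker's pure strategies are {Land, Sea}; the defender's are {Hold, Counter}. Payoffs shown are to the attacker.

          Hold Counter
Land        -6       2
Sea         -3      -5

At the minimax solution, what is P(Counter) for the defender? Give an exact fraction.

Row minima: Land → -6, Sea → -5; maximin = -5.
Column maxima: Hold → -3, Counter → 2; minimax = -3.
-5 ≠ -3, so there is no saddle point; optimal play is mixed.
Let the attacker play Land with probability p. Expected payoff against Hold: (-6)p + (-3)(1−p) = −3p − 3; against Counter: 2p + (-5)(1−p) = 7p − 5.
Setting these equal: −3p − 3 = 7p − 5 ⇒ −10p = -2 ⇒ p = 1/5, and the value is (-3)·(1/5) − 3 = -18/5.
For the defender: with q = P(Hold), equating Land's and Sea's payoffs gives −8q + 2 = 2q − 5 ⇒ q = 7/10.

3/10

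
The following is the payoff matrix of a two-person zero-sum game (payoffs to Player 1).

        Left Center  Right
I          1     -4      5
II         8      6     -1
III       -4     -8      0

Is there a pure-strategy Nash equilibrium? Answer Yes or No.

Row minima: I → -4, II → -1, III → -8; maximin = -1.
Column maxima: Left → 8, Center → 6, Right → 5; minimax = 5.
-1 ≠ 5, so no pure-strategy equilibrium exists.

No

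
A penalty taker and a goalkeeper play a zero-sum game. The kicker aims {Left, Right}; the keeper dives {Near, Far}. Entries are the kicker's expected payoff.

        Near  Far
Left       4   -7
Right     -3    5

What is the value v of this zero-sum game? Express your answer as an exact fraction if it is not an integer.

-1/19

Row minima: Left → -7, Right → -3; maximin = -3.
Column maxima: Near → 4, Far → 5; minimax = 4.
-3 ≠ 4, so there is no saddle point; optimal play is mixed.
Let the kicker play Left with probability p. Expected payoff against Near: 4p + (-3)(1−p) = 7p − 3; against Far: (-7)p + 5(1−p) = −12p + 5.
Setting these equal: 7p − 3 = −12p + 5 ⇒ 19p = 8 ⇒ p = 8/19, and the value is (7)·(8/19) − 3 = -1/19.
For the keeper: with q = P(Near), equating Left's and Right's payoffs gives 11q − 7 = −8q + 5 ⇒ q = 12/19.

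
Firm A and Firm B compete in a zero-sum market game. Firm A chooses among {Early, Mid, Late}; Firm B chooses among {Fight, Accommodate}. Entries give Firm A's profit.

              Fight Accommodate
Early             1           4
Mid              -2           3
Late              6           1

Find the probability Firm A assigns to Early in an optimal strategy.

5/8

Row minima: Early → 1, Mid → -2, Late → 1; maximin = 1.
Column maxima: Fight → 6, Accommodate → 4; minimax = 4.
1 ≠ 4, so there is no saddle point; optimal play is mixed.
Mid is strictly dominated by Early, so Firm A never plays it.
On the remaining 2×2 (Early, Late vs Fight, Accommodate):
Let Firm A play Early with probability p. Expected payoff against Fight: 1p + 6(1−p) = −5p + 6; against Accommodate: 4p + 1(1−p) = 3p + 1.
Setting these equal: −5p + 6 = 3p + 1 ⇒ −8p = -5 ⇒ p = 5/8, and the value is (-5)·(5/8) + 6 = 23/8.
For Firm B: with q = P(Fight), equating Early's and Late's payoffs gives −3q + 4 = 5q + 1 ⇒ q = 3/8.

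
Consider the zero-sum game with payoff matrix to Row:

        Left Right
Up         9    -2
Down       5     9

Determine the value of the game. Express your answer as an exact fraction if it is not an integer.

91/15

Row minima: Up → -2, Down → 5; maximin = 5.
Column maxima: Left → 9, Right → 9; minimax = 9.
5 ≠ 9, so there is no saddle point; optimal play is mixed.
Let Row play Up with probability p. Expected payoff against Left: 9p + 5(1−p) = 4p + 5; against Right: (-2)p + 9(1−p) = −11p + 9.
Setting these equal: 4p + 5 = −11p + 9 ⇒ 15p = 4 ⇒ p = 4/15, and the value is (4)·(4/15) + 5 = 91/15.
For Column: with q = P(Left), equating Up's and Down's payoffs gives 11q − 2 = −4q + 9 ⇒ q = 11/15.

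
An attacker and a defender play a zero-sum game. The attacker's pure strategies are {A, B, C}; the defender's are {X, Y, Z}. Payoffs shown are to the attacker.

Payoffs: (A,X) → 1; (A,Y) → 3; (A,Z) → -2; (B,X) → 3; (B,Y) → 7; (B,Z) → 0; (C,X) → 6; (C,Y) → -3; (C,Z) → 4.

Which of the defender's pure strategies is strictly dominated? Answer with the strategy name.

Z holds the attacker's payoff strictly below X in every row: -2 < 1, 0 < 3, 4 < 6.
So X is strictly dominated for the defender.

X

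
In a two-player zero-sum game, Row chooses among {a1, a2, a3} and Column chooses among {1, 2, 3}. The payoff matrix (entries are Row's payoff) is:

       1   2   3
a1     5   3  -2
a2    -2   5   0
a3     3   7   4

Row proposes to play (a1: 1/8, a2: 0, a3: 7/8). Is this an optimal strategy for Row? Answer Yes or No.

Yes

Against 1 this mix gives (1/8)·5 + (7/8)·3 = 13/4.
Against 2 this mix gives (1/8)·3 + (7/8)·7 = 13/2.
Against 3 this mix gives (1/8)·(-2) + (7/8)·4 = 13/4.
All of Column's active replies (1, 3) yield 13/4, and no column does worse for Row. The mix makes Column indifferent and guarantees 13/4, so it is optimal.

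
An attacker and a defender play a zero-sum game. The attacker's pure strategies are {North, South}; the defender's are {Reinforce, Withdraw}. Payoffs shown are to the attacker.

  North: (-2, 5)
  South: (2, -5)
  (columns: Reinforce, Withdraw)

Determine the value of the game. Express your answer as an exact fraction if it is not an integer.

Row minima: North → -2, South → -5; maximin = -2.
Column maxima: Reinforce → 2, Withdraw → 5; minimax = 2.
-2 ≠ 2, so there is no saddle point; optimal play is mixed.
Let the attacker play North with probability p. Expected payoff against Reinforce: (-2)p + 2(1−p) = −4p + 2; against Withdraw: 5p + (-5)(1−p) = 10p − 5.
Setting these equal: −4p + 2 = 10p − 5 ⇒ −14p = -7 ⇒ p = 1/2, and the value is (-4)·(1/2) + 2 = 0.
For the defender: with q = P(Reinforce), equating North's and South's payoffs gives −7q + 5 = 7q − 5 ⇒ q = 5/7.

0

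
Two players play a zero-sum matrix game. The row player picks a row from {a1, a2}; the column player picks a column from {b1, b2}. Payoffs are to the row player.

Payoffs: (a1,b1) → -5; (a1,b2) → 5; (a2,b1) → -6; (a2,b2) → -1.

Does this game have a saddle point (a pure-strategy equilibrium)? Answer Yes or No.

Yes

Row minima: a1 → -5, a2 → -6; maximin = -5.
Column maxima: b1 → -5, b2 → 5; minimax = -5.
maximin = minimax = -5, so a saddle point exists.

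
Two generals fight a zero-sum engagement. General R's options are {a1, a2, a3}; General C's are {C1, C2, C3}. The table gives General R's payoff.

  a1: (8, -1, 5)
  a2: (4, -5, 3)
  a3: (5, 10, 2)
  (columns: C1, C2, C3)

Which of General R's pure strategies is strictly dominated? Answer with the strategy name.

a2

a1 gives a strictly higher payoff than a2 against every column: 8 > 4, -1 > -5, 5 > 3.
So a2 is strictly dominated and General R never plays it.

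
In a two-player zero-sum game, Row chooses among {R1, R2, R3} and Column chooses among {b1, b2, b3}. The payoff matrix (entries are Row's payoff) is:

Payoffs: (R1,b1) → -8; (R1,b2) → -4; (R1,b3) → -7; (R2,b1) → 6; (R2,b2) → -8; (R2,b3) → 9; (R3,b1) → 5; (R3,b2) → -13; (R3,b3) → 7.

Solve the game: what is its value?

Row minima: R1 → -8, R2 → -8, R3 → -13; maximin = -8.
Column maxima: b1 → 6, b2 → -4, b3 → 9; minimax = -4.
-8 ≠ -4, so there is no saddle point; optimal play is mixed.
R3 is strictly dominated by R2, so Row never plays it.
b3 is strictly dominated by b1 (it gives Row strictly more in every row), so Column never plays it.
On the remaining 2×2 (R1, R2 vs b1, b2):
Let Row play R1 with probability p. Expected payoff against b1: (-8)p + 6(1−p) = −14p + 6; against b2: (-4)p + (-8)(1−p) = 4p − 8.
Setting these equal: −14p + 6 = 4p − 8 ⇒ −18p = -14 ⇒ p = 7/9, and the value is (-14)·(7/9) + 6 = -44/9.
For Column: with q = P(b1), equating R1's and R2's payoffs gives −4q − 4 = 14q − 8 ⇒ q = 2/9.

-44/9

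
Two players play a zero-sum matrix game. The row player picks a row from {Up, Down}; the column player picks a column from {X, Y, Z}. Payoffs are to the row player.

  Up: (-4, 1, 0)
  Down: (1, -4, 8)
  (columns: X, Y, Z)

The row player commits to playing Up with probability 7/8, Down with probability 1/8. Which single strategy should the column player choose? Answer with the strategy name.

X

If the column player plays X, the row player's expected payoff is (7/8)·(-4) + (1/8)·1 = -27/8.
If the column player plays Y, the row player's expected payoff is (7/8)·1 + (1/8)·(-4) = 3/8.
If the column player plays Z, the row player's expected payoff is (7/8)·0 + (1/8)·8 = 1.
The column player minimizes the row player's payoff; the smallest is -27/8, so the best response is X.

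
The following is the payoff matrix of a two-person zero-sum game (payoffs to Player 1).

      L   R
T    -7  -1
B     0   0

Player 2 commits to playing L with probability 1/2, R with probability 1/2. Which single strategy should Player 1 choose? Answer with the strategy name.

B

Expected payoff of T: (1/2)·(-7) + (1/2)·(-1) = -4.
Expected payoff of B: (1/2)·0 + (1/2)·0 = 0.
The largest is 0, so Player 1's best response is B.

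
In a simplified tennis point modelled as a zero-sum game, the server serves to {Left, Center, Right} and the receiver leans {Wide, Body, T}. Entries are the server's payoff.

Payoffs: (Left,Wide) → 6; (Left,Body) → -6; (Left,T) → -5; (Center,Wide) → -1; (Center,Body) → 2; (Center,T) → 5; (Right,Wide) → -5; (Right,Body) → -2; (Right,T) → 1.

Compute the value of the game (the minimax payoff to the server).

Row minima: Left → -6, Center → -1, Right → -5; maximin = -1.
Column maxima: Wide → 6, Body → 2, T → 5; minimax = 2.
-1 ≠ 2, so there is no saddle point; optimal play is mixed.
Right is strictly dominated by Center, so the server never plays it.
T is strictly dominated by Body (it gives the server strictly more in every row), so the receiver never plays it.
On the remaining 2×2 (Left, Center vs Wide, Body):
Let the server play Left with probability p. Expected payoff against Wide: 6p + (-1)(1−p) = 7p − 1; against Body: (-6)p + 2(1−p) = −8p + 2.
Setting these equal: 7p − 1 = −8p + 2 ⇒ 15p = 3 ⇒ p = 1/5, and the value is (7)·(1/5) − 1 = 2/5.
For the receiver: with q = P(Wide), equating Left's and Center's payoffs gives 12q − 6 = −3q + 2 ⇒ q = 8/15.

2/5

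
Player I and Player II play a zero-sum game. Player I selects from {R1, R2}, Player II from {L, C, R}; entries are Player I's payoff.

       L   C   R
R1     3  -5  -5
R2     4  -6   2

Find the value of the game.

Row minima: R1 → -5, R2 → -6; maximin = -5.
Column maxima: L → 4, C → -5, R → 2; minimax = -5.
Since maximin = minimax = -5, there is a saddle point and the value is -5.

-5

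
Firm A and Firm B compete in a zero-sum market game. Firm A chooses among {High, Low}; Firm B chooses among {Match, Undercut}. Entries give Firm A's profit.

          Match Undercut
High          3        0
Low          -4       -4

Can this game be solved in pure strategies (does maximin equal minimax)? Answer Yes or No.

Row minima: High → 0, Low → -4; maximin = 0.
Column maxima: Match → 3, Undercut → 0; minimax = 0.
maximin = minimax = 0, so a saddle point exists.

Yes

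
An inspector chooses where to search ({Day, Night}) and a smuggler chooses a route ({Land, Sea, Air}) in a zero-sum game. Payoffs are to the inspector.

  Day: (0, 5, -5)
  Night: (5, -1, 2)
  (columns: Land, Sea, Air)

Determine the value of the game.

Row minima: Day → -5, Night → -1; maximin = -1.
Column maxima: Land → 5, Sea → 5, Air → 2; minimax = 2.
-1 ≠ 2, so there is no saddle point; optimal play is mixed.
Land is strictly dominated by Air (it gives the inspector strictly more in every row), so the smuggler never plays it.
On the remaining 2×2 (Day, Night vs Sea, Air):
Let the inspector play Day with probability p. Expected payoff against Sea: 5p + (-1)(1−p) = 6p − 1; against Air: (-5)p + 2(1−p) = −7p + 2.
Setting these equal: 6p − 1 = −7p + 2 ⇒ 13p = 3 ⇒ p = 3/13, and the value is (6)·(3/13) − 1 = 5/13.
For the smuggler: with q = P(Sea), equating Day's and Night's payoffs gives 10q − 5 = −3q + 2 ⇒ q = 7/13.

5/13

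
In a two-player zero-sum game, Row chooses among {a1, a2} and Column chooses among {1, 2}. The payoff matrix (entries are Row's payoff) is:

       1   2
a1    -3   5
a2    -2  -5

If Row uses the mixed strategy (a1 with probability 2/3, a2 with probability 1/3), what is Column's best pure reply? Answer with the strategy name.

If Column plays 1, Row's expected payoff is (2/3)·(-3) + (1/3)·(-2) = -8/3.
If Column plays 2, Row's expected payoff is (2/3)·5 + (1/3)·(-5) = 5/3.
Column minimizes Row's payoff; the smallest is -8/3, so the best response is 1.

1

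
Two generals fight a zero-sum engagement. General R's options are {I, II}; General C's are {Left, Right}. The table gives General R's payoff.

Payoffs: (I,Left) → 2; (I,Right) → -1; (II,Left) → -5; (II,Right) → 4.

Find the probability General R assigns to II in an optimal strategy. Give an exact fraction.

Row minima: I → -1, II → -5; maximin = -1.
Column maxima: Left → 2, Right → 4; minimax = 2.
-1 ≠ 2, so there is no saddle point; optimal play is mixed.
Let General R play I with probability p. Expected payoff against Left: 2p + (-5)(1−p) = 7p − 5; against Right: (-1)p + 4(1−p) = −5p + 4.
Setting these equal: 7p − 5 = −5p + 4 ⇒ 12p = 9 ⇒ p = 3/4, and the value is (7)·(3/4) − 5 = 1/4.
For General C: with q = P(Left), equating I's and II's payoffs gives 3q − 1 = −9q + 4 ⇒ q = 5/12.

1/4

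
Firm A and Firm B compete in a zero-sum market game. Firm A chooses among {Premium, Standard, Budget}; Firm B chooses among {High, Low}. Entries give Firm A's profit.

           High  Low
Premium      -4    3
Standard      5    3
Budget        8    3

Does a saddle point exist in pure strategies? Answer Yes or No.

Row minima: Premium → -4, Standard → 3, Budget → 3; maximin = 3.
Column maxima: High → 8, Low → 3; minimax = 3.
maximin = minimax = 3, so a saddle point exists.

Yes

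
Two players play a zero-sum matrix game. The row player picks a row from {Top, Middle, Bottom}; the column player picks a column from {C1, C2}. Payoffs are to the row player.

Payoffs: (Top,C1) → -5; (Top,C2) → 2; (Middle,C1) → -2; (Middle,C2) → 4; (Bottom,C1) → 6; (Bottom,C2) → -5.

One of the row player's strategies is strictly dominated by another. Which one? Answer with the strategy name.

Middle gives a strictly higher payoff than Top against every column: -2 > -5, 4 > 2.
So Top is strictly dominated and the row player never plays it.

Top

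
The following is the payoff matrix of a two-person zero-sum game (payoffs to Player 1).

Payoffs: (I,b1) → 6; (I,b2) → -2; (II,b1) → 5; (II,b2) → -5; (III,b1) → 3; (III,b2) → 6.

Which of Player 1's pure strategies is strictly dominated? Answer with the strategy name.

I gives a strictly higher payoff than II against every column: 6 > 5, -2 > -5.
So II is strictly dominated and Player 1 never plays it.

II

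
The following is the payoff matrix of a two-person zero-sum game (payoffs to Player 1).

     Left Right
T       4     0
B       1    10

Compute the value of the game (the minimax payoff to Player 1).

Row minima: T → 0, B → 1; maximin = 1.
Column maxima: Left → 4, Right → 10; minimax = 4.
1 ≠ 4, so there is no saddle point; optimal play is mixed.
Let Player 1 play T with probability p. Expected payoff against Left: 4p + 1(1−p) = 3p + 1; against Right: 0p + 10(1−p) = −10p + 10.
Setting these equal: 3p + 1 = −10p + 10 ⇒ 13p = 9 ⇒ p = 9/13, and the value is (3)·(9/13) + 1 = 40/13.
For Player 2: with q = P(Left), equating T's and B's payoffs gives 4q = −9q + 10 ⇒ q = 10/13.

40/13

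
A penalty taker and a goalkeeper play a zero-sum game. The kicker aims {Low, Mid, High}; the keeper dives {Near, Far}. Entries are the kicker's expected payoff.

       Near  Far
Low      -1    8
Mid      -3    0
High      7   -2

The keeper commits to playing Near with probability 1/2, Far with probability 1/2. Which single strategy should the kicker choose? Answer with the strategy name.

Expected payoff of Low: (1/2)·(-1) + (1/2)·8 = 7/2.
Expected payoff of Mid: (1/2)·(-3) + (1/2)·0 = -3/2.
Expected payoff of High: (1/2)·7 + (1/2)·(-2) = 5/2.
The largest is 7/2, so the kicker's best response is Low.

Low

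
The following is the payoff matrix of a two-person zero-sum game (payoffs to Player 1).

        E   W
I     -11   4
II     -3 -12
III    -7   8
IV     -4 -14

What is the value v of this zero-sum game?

Row minima: I → -11, II → -12, III → -7, IV → -14; maximin = -7.
Column maxima: E → -3, W → 8; minimax = -3.
-7 ≠ -3, so there is no saddle point; optimal play is mixed.
I is strictly dominated by III, so Player 1 never plays it.
IV is strictly dominated by II, so Player 1 never plays it.
On the remaining 2×2 (II, III vs E, W):
Let Player 1 play II with probability p. Expected payoff against E: (-3)p + (-7)(1−p) = 4p − 7; against W: (-12)p + 8(1−p) = −20p + 8.
Setting these equal: 4p − 7 = −20p + 8 ⇒ 24p = 15 ⇒ p = 5/8, and the value is (4)·(5/8) − 7 = -9/2.
For Player 2: with q = P(E), equating II's and III's payoffs gives 9q − 12 = −15q + 8 ⇒ q = 5/6.

-9/2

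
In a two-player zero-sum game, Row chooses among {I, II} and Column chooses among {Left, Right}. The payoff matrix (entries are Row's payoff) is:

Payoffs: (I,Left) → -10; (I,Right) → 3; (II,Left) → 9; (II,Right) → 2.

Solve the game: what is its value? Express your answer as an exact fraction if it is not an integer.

47/20

Row minima: I → -10, II → 2; maximin = 2.
Column maxima: Left → 9, Right → 3; minimax = 3.
2 ≠ 3, so there is no saddle point; optimal play is mixed.
Let Row play I with probability p. Expected payoff against Left: (-10)p + 9(1−p) = −19p + 9; against Right: 3p + 2(1−p) = p + 2.
Setting these equal: −19p + 9 = p + 2 ⇒ −20p = -7 ⇒ p = 7/20, and the value is (-19)·(7/20) + 9 = 47/20.
For Column: with q = P(Left), equating I's and II's payoffs gives −13q + 3 = 7q + 2 ⇒ q = 1/20.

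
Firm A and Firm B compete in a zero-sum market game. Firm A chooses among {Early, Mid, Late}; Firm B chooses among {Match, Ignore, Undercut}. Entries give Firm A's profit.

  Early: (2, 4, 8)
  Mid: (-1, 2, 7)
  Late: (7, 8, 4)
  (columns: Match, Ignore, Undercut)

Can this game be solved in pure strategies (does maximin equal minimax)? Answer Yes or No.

No

Row minima: Early → 2, Mid → -1, Late → 4; maximin = 4.
Column maxima: Match → 7, Ignore → 8, Undercut → 8; minimax = 7.
4 ≠ 7, so no pure-strategy equilibrium exists.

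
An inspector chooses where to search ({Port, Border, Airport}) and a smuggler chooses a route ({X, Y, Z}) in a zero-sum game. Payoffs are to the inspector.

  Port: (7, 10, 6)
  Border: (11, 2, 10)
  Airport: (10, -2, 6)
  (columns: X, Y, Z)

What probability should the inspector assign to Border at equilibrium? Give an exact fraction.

Row minima: Port → 6, Border → 2, Airport → -2; maximin = 6.
Column maxima: X → 11, Y → 10, Z → 10; minimax = 10.
6 ≠ 10, so there is no saddle point; optimal play is mixed.
Airport is strictly dominated by Border, so the inspector never plays it.
X is strictly dominated by Z (it gives the inspector strictly more in every row), so the smuggler never plays it.
On the remaining 2×2 (Port, Border vs Y, Z):
Let the inspector play Port with probability p. Expected payoff against Y: 10p + 2(1−p) = 8p + 2; against Z: 6p + 10(1−p) = −4p + 10.
Setting these equal: 8p + 2 = −4p + 10 ⇒ 12p = 8 ⇒ p = 2/3, and the value is (8)·(2/3) + 2 = 22/3.
For the smuggler: with q = P(Y), equating Port's and Border's payoffs gives 4q + 6 = −8q + 10 ⇒ q = 1/3.

1/3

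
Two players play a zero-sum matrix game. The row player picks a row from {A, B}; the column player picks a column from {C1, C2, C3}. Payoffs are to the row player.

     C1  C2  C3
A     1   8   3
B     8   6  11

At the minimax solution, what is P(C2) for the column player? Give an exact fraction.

7/9

Row minima: A → 1, B → 6; maximin = 6.
Column maxima: C1 → 8, C2 → 8, C3 → 11; minimax = 8.
6 ≠ 8, so there is no saddle point; optimal play is mixed.
C3 is strictly dominated by C1 (it gives the row player strictly more in every row), so the column player never plays it.
On the remaining 2×2 (A, B vs C1, C2):
Let the row player play A with probability p. Expected payoff against C1: 1p + 8(1−p) = −7p + 8; against C2: 8p + 6(1−p) = 2p + 6.
Setting these equal: −7p + 8 = 2p + 6 ⇒ −9p = -2 ⇒ p = 2/9, and the value is (-7)·(2/9) + 8 = 58/9.
For the column player: with q = P(C1), equating A's and B's payoffs gives −7q + 8 = 2q + 6 ⇒ q = 2/9.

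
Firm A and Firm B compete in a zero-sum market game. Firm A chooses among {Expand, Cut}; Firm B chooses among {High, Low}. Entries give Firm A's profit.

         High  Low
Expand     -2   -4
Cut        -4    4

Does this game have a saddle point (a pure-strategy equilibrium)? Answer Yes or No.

Row minima: Expand → -4, Cut → -4; maximin = -4.
Column maxima: High → -2, Low → 4; minimax = -2.
-4 ≠ -2, so no pure-strategy equilibrium exists.

No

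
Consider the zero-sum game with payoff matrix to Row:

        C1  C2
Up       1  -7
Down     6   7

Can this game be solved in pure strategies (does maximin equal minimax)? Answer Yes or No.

Row minima: Up → -7, Down → 6; maximin = 6.
Column maxima: C1 → 6, C2 → 7; minimax = 6.
maximin = minimax = 6, so a saddle point exists.

Yes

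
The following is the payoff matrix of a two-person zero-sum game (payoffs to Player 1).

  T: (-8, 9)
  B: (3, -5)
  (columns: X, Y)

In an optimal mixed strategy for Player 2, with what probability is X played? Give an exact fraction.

14/25

Row minima: T → -8, B → -5; maximin = -5.
Column maxima: X → 3, Y → 9; minimax = 3.
-5 ≠ 3, so there is no saddle point; optimal play is mixed.
Let Player 1 play T with probability p. Expected payoff against X: (-8)p + 3(1−p) = −11p + 3; against Y: 9p + (-5)(1−p) = 14p − 5.
Setting these equal: −11p + 3 = 14p − 5 ⇒ −25p = -8 ⇒ p = 8/25, and the value is (-11)·(8/25) + 3 = -13/25.
For Player 2: with q = P(X), equating T's and B's payoffs gives −17q + 9 = 8q − 5 ⇒ q = 14/25.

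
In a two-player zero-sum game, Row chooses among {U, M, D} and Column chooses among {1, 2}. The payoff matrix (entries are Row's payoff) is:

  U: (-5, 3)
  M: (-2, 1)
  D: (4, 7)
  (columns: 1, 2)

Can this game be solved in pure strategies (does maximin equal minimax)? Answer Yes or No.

Yes

Row minima: U → -5, M → -2, D → 4; maximin = 4.
Column maxima: 1 → 4, 2 → 7; minimax = 4.
maximin = minimax = 4, so a saddle point exists.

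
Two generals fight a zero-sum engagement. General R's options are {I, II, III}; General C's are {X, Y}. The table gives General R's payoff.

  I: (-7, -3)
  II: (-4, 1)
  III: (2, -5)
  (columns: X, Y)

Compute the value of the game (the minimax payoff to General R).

-3/2

Row minima: I → -7, II → -4, III → -5; maximin = -4.
Column maxima: X → 2, Y → 1; minimax = 1.
-4 ≠ 1, so there is no saddle point; optimal play is mixed.
I is strictly dominated by II, so General R never plays it.
On the remaining 2×2 (II, III vs X, Y):
Let General R play II with probability p. Expected payoff against X: (-4)p + 2(1−p) = −6p + 2; against Y: 1p + (-5)(1−p) = 6p − 5.
Setting these equal: −6p + 2 = 6p − 5 ⇒ −12p = -7 ⇒ p = 7/12, and the value is (-6)·(7/12) + 2 = -3/2.
For General C: with q = P(X), equating II's and III's payoffs gives −5q + 1 = 7q − 5 ⇒ q = 1/2.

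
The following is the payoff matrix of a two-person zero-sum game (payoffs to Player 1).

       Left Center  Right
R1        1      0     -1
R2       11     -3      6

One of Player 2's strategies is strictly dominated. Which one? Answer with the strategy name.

Center holds Player 1's payoff strictly below Left in every row: 0 < 1, -3 < 11.
So Left is strictly dominated for Player 2.

Left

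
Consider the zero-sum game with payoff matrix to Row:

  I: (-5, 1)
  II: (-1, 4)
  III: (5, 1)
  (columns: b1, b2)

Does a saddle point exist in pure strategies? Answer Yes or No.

No

Row minima: I → -5, II → -1, III → 1; maximin = 1.
Column maxima: b1 → 5, b2 → 4; minimax = 4.
1 ≠ 4, so no pure-strategy equilibrium exists.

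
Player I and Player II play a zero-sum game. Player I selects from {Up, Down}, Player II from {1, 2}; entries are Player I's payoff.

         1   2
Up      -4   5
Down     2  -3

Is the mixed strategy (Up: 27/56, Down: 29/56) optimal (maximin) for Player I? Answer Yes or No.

Against 1 this mix gives (27/56)·(-4) + (29/56)·2 = -25/28.
Against 2 this mix gives (27/56)·5 + (29/56)·(-3) = 6/7.
Player II will play 1, holding Player I to -25/28. Shifting weight toward the row that does better against 1 would raise this floor (the equalizing mix achieves -1/7 against both 1 and 2), so the proposed strategy is not optimal.

No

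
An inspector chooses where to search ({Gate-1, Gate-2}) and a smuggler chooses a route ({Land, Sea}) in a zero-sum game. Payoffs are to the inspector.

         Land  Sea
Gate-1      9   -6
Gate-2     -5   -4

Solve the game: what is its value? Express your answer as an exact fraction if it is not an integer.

-33/8

Row minima: Gate-1 → -6, Gate-2 → -5; maximin = -5.
Column maxima: Land → 9, Sea → -4; minimax = -4.
-5 ≠ -4, so there is no saddle point; optimal play is mixed.
Let the inspector play Gate-1 with probability p. Expected payoff against Land: 9p + (-5)(1−p) = 14p − 5; against Sea: (-6)p + (-4)(1−p) = −2p − 4.
Setting these equal: 14p − 5 = −2p − 4 ⇒ 16p = 1 ⇒ p = 1/16, and the value is (14)·(1/16) − 5 = -33/8.
For the smuggler: with q = P(Land), equating Gate-1's and Gate-2's payoffs gives 15q − 6 = −q − 4 ⇒ q = 1/8.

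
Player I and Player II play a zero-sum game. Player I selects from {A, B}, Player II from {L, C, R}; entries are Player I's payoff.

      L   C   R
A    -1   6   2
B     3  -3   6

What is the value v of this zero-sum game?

Row minima: A → -1, B → -3; maximin = -1.
Column maxima: L → 3, C → 6, R → 6; minimax = 3.
-1 ≠ 3, so there is no saddle point; optimal play is mixed.
R is strictly dominated by L (it gives Player I strictly more in every row), so Player II never plays it.
On the remaining 2×2 (A, B vs L, C):
Let Player I play A with probability p. Expected payoff against L: (-1)p + 3(1−p) = −4p + 3; against C: 6p + (-3)(1−p) = 9p − 3.
Setting these equal: −4p + 3 = 9p − 3 ⇒ −13p = -6 ⇒ p = 6/13, and the value is (-4)·(6/13) + 3 = 15/13.
For Player II: with q = P(L), equating A's and B's payoffs gives −7q + 6 = 6q − 3 ⇒ q = 9/13.

15/13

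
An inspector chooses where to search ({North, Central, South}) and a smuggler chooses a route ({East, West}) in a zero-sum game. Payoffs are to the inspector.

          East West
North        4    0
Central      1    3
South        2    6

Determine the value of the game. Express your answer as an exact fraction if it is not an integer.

3

Row minima: North → 0, Central → 1, South → 2; maximin = 2.
Column maxima: East → 4, West → 6; minimax = 4.
2 ≠ 4, so there is no saddle point; optimal play is mixed.
Central is strictly dominated by South, so the inspector never plays it.
On the remaining 2×2 (North, South vs East, West):
Let the inspector play North with probability p. Expected payoff against East: 4p + 2(1−p) = 2p + 2; against West: 0p + 6(1−p) = −6p + 6.
Setting these equal: 2p + 2 = −6p + 6 ⇒ 8p = 4 ⇒ p = 1/2, and the value is (2)·(1/2) + 2 = 3.
For the smuggler: with q = P(East), equating North's and South's payoffs gives 4q = −4q + 6 ⇒ q = 3/4.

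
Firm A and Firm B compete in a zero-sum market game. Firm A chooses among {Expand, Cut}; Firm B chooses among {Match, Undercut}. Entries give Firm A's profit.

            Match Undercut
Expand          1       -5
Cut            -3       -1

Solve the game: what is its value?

-2

Row minima: Expand → -5, Cut → -3; maximin = -3.
Column maxima: Match → 1, Undercut → -1; minimax = -1.
-3 ≠ -1, so there is no saddle point; optimal play is mixed.
Let Firm A play Expand with probability p. Expected payoff against Match: 1p + (-3)(1−p) = 4p − 3; against Undercut: (-5)p + (-1)(1−p) = −4p − 1.
Setting these equal: 4p − 3 = −4p − 1 ⇒ 8p = 2 ⇒ p = 1/4, and the value is (4)·(1/4) − 3 = -2.
For Firm B: with q = P(Match), equating Expand's and Cut's payoffs gives 6q − 5 = −2q − 1 ⇒ q = 1/2.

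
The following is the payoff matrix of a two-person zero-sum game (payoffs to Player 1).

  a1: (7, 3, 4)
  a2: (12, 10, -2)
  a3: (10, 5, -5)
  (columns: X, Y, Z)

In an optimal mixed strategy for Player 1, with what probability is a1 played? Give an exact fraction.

12/13

Row minima: a1 → 3, a2 → -2, a3 → -5; maximin = 3.
Column maxima: X → 12, Y → 10, Z → 4; minimax = 4.
3 ≠ 4, so there is no saddle point; optimal play is mixed.
a3 is strictly dominated by a2, so Player 1 never plays it.
X is strictly dominated by Y (it gives Player 1 strictly more in every row), so Player 2 never plays it.
On the remaining 2×2 (a1, a2 vs Y, Z):
Let Player 1 play a1 with probability p. Expected payoff against Y: 3p + 10(1−p) = −7p + 10; against Z: 4p + (-2)(1−p) = 6p − 2.
Setting these equal: −7p + 10 = 6p − 2 ⇒ −13p = -12 ⇒ p = 12/13, and the value is (-7)·(12/13) + 10 = 46/13.
For Player 2: with q = P(Y), equating a1's and a2's payoffs gives −q + 4 = 12q − 2 ⇒ q = 6/13.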